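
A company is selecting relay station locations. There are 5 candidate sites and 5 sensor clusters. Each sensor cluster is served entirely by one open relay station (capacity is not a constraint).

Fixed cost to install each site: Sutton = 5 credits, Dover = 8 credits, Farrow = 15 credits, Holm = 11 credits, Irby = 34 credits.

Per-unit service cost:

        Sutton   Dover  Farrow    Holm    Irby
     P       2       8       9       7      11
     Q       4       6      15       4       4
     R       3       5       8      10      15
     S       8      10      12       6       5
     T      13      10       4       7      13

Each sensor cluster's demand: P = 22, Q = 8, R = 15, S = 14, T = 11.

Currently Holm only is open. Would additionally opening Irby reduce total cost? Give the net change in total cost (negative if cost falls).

Current service cost with {Holm}: 497.
Adding Irby: each sensor cluster re-picks its cheapest; new service cost 483, saving 14.
Extra fixed cost: 34. Net change = 34 − 14 = 20.
(Totals: 508 → 528.)

No — net change +20 (cost rises by 20).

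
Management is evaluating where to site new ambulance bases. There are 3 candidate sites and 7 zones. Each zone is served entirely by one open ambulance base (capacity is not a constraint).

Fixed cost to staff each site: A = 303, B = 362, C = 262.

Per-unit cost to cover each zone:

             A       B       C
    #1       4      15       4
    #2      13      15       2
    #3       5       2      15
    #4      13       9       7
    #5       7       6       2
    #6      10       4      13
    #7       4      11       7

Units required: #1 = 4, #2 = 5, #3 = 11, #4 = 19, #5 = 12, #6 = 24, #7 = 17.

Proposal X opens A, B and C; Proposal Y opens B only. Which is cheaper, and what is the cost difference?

Proposal Y is cheaper by 251.

Proposal X: {A, B, C}: #1→A 4·4=16, #2→C 2·5=10, #3→B 2·11=22, #4→C 7·19=133, #5→C 2·12=24, #6→B 4·24=96, #7→A 4·17=68. Service 369; fixed 927; total 1296.
Proposal Y: {B}: #1→B 15·4=60, #2→B 15·5=75, #3→B 2·11=22, #4→B 9·19=171, #5→B 6·12=72, #6→B 4·24=96, #7→B 11·17=187. Service 683; fixed 362; total 1045.
Difference: |1296 − 1045| = 251.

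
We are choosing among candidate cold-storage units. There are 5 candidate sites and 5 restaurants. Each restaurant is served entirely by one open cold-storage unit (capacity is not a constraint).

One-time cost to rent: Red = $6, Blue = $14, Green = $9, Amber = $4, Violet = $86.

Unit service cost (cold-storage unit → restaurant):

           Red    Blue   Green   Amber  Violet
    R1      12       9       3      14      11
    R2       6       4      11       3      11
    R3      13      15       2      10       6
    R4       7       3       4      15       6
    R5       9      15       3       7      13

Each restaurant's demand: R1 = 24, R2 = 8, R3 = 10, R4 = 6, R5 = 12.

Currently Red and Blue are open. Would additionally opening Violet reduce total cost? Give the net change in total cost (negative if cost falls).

No — net change +16 (cost rises by 16).

Current service cost with {Red, Blue}: 504.
Adding Violet: each restaurant re-picks its cheapest; new service cost 434, saving 70.
Extra fixed cost: 86. Net change = 86 − 70 = 16.
(Totals: 524 → 540.)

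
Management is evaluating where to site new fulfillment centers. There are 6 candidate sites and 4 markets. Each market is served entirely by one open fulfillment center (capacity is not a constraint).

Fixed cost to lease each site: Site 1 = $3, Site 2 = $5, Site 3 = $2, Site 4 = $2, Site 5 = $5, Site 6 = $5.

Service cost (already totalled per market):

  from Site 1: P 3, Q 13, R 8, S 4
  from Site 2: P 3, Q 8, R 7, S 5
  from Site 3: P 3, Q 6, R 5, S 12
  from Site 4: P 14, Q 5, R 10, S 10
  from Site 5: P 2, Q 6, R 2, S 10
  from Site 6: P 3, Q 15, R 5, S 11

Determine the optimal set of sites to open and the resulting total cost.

For any fixed open set, each market goes to its cheapest open site; total = fixed + service.
{Site 1, Site 5}: P→Site 5 2, Q→Site 5 6, R→Site 5 2, S→Site 1 4. Service 14; fixed 8; total 22.
{Site 1, Site 3}: service 18 + fixed 5 = 23
{Site 1, Site 4, Site 5}: service 13 + fixed 10 = 23
{Site 1, Site 2, Site 3, Site 4, Site 5, Site 6}: service 13 + fixed 22 = 35
No other subset beats 22.

Open Site 1 and Site 5; minimum total cost 22.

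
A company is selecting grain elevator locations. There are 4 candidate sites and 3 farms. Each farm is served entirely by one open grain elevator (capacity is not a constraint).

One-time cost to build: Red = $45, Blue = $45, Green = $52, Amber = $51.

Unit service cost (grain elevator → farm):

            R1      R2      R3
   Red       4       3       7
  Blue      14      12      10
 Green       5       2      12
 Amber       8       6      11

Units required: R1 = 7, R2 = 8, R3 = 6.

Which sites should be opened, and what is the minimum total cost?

For any fixed open set, each farm goes to its cheapest open site; total = fixed + service.
{Red}: R1→Red 4·7=28, R2→Red 3·8=24, R3→Red 7·6=42. Service 94; fixed 45; total 139.
{Green}: service 123 + fixed 52 = 175
{Red, Green}: R1→Red 4·7=28, R2→Green 2·8=16, R3→Red 7·6=42. Service 86; fixed 97; total 183.
{Red, Blue, Green, Amber}: service 86 + fixed 193 = 279
No other subset beats 139.

Open Red only; minimum total cost 139.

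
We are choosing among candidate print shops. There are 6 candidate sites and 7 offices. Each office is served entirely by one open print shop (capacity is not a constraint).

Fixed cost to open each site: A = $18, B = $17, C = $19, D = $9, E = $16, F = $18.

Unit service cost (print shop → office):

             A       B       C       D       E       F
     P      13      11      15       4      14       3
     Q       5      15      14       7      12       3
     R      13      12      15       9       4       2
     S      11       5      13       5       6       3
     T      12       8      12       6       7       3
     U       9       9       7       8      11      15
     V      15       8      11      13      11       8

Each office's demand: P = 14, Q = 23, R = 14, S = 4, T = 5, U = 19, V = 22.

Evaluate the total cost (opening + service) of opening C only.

Total cost: 1248

Each office is assigned to its cheapest site among the open ones.
{C}: P→C 15·14=210, Q→C 14·23=322, R→C 15·14=210, S→C 13·4=52, T→C 12·5=60, U→C 7·19=133, V→C 11·22=242. Service 1229; fixed 19; total 1248.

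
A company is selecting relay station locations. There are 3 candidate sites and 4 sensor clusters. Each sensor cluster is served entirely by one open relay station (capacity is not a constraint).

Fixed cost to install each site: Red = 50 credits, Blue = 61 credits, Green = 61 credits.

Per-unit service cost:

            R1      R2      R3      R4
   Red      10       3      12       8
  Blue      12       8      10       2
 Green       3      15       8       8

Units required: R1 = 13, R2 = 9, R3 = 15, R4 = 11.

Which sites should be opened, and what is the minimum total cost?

Open Blue and Green; minimum total cost 375.

For any fixed open set, each sensor cluster goes to its cheapest open site; total = fixed + service.
{Blue, Green}: R1→Green 3·13=39, R2→Blue 8·9=72, R3→Green 8·15=120, R4→Blue 2·11=22. Service 253; fixed 122; total 375.
{Red, Blue, Green}: R1→Green 3·13=39, R2→Red 3·9=27, R3→Green 8·15=120, R4→Blue 2·11=22. Service 208; fixed 172; total 380.
{Red, Green}: service 274 + fixed 111 = 385
{Red}: R1→Red 10·13=130, R2→Red 3·9=27, R3→Red 12·15=180, R4→Red 8·11=88. Service 425; fixed 50; total 475.
No other subset beats 375.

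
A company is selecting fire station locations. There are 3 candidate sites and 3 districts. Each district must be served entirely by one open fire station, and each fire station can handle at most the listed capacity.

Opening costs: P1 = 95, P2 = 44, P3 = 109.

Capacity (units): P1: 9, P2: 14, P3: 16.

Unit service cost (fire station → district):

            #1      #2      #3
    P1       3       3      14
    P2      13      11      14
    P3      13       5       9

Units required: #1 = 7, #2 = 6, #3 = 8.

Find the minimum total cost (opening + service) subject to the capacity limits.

Open {P1, P3}: #1→P1 3·7=21, #2→P3 5·6=30, #3→P3 9·8=72.
Loads: P1 carries 7/9, P3 carries 14/16. Service 123; fixed 204; total 327.
Next best feasible plan costs 338.

Minimum total cost: 327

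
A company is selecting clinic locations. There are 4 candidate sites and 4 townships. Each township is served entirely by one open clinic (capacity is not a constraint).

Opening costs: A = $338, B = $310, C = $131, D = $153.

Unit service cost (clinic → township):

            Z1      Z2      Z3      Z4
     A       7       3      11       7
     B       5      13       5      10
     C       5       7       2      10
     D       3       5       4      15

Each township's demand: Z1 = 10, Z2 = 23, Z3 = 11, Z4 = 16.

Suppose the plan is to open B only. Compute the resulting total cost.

Each township is assigned to its cheapest site among the open ones.
{B}: Z1→B 5·10=50, Z2→B 13·23=299, Z3→B 5·11=55, Z4→B 10·16=160. Service 564; fixed 310; total 874.

Total cost: 874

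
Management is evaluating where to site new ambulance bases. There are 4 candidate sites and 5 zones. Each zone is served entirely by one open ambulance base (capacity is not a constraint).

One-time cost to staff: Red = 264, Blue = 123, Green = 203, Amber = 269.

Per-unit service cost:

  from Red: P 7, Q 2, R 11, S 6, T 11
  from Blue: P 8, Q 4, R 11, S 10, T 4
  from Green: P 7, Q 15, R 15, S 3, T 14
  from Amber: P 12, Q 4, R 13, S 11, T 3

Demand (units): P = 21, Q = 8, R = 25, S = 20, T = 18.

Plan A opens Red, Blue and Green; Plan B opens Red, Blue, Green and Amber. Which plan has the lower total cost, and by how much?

Plan A: {Red, Blue, Green}: P→Red 7·21=147, Q→Red 2·8=16, R→Red 11·25=275, S→Green 3·20=60, T→Blue 4·18=72. Service 570; fixed 590; total 1160.
Plan B: {Red, Blue, Green, Amber}: P→Red 7·21=147, Q→Red 2·8=16, R→Red 11·25=275, S→Green 3·20=60, T→Amber 3·18=54. Service 552; fixed 859; total 1411.
Difference: |1160 − 1411| = 251.

Plan A is cheaper by 251.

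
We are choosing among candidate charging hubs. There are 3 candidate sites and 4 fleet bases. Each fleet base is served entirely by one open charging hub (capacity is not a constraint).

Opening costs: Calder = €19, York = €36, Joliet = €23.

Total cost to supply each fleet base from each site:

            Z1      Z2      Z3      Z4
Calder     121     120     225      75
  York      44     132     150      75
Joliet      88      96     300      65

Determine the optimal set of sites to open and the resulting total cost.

Open York and Joliet; minimum total cost 414.

For any fixed open set, each fleet base goes to its cheapest open site; total = fixed + service.
{York, Joliet}: Z1→York 44, Z2→Joliet 96, Z3→York 150, Z4→Joliet 65. Service 355; fixed 59; total 414.
{Calder, York, Joliet}: service 355 + fixed 78 = 433
{York}: service 401 + fixed 36 = 437
{Calder}: service 541 + fixed 19 = 560
No other subset beats 414.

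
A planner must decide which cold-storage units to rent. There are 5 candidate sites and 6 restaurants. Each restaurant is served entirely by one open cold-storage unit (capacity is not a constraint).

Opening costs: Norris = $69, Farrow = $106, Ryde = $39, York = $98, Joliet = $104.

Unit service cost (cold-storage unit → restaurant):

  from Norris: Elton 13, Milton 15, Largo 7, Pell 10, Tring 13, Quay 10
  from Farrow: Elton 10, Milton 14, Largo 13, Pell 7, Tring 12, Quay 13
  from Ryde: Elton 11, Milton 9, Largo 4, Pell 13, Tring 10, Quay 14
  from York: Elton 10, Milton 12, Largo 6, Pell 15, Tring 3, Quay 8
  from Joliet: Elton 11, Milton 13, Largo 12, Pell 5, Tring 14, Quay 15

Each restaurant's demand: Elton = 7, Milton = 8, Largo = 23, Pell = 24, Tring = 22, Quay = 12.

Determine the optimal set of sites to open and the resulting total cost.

For any fixed open set, each restaurant goes to its cheapest open site; total = fixed + service.
{Ryde, York, Joliet}: Elton→York 10·7=70, Milton→Ryde 9·8=72, Largo→Ryde 4·23=92, Pell→Joliet 5·24=120, Tring→York 3·22=66, Quay→York 8·12=96. Service 516; fixed 241; total 757.
{York, Joliet}: Elton→York 10·7=70, Milton→York 12·8=96, Largo→York 6·23=138, Pell→Joliet 5·24=120, Tring→York 3·22=66, Quay→York 8·12=96. Service 586; fixed 202; total 788.
{Farrow, Ryde, York}: service 564 + fixed 243 = 807
{Norris, Farrow, Ryde, York, Joliet}: service 516 + fixed 416 = 932
No other subset beats 757.

Open Ryde, York and Joliet; minimum total cost 757.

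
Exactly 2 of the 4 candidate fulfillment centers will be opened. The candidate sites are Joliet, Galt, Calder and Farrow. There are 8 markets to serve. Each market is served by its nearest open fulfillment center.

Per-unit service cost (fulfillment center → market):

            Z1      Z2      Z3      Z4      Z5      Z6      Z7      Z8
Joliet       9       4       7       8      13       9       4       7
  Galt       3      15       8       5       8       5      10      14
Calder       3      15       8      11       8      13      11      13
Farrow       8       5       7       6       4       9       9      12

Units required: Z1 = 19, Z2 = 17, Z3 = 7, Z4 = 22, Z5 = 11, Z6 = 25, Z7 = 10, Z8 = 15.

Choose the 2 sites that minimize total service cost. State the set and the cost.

Choose Joliet and Galt; total service cost 642.

With exactly 2 open, each market uses its cheapest among the chosen.
{Joliet, Galt}: Z1→Galt 3·19=57, Z2→Joliet 4·17=68, Z3→Joliet 7·7=49, Z4→Galt 5·22=110, Z5→Galt 8·11=88, Z6→Galt 5·25=125, Z7→Joliet 4·10=40, Z8→Joliet 7·15=105. Service cost 642.
{Galt, Farrow}: service cost 740
{Joliet, Calder}: service cost 808
Among all 6 size-2 choices, {Joliet, Galt} is lowest.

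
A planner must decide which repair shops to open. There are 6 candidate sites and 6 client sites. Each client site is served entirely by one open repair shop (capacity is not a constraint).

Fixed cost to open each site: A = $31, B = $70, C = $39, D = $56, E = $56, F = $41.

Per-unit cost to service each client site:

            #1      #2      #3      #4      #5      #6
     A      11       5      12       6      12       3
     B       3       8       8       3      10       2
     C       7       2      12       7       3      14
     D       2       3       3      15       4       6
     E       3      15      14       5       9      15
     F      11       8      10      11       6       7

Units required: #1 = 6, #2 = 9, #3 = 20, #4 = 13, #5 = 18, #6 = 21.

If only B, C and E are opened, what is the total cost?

Each client site is assigned to its cheapest site among the open ones.
{B, C, E}: #1→B 3·6=18, #2→C 2·9=18, #3→B 8·20=160, #4→B 3·13=39, #5→C 3·18=54, #6→B 2·21=42. Service 331; fixed 165; total 496.

Total cost: 496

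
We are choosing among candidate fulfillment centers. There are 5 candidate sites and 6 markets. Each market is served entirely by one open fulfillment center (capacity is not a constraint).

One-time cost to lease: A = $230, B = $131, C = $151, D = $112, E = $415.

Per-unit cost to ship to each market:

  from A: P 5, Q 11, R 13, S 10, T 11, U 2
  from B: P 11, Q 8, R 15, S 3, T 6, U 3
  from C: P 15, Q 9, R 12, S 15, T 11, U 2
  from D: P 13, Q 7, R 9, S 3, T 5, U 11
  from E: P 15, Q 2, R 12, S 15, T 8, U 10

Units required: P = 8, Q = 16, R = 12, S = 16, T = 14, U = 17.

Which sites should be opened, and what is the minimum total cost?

Open B only; minimum total cost 710.

For any fixed open set, each market goes to its cheapest open site; total = fixed + service.
{B}: P→B 11·8=88, Q→B 8·16=128, R→B 15·12=180, S→B 3·16=48, T→B 6·14=84, U→B 3·17=51. Service 579; fixed 131; total 710.
{B, D}: service 477 + fixed 243 = 720
{C, D}: P→D 13·8=104, Q→D 7·16=112, R→D 9·12=108, S→D 3·16=48, T→D 5·14=70, U→C 2·17=34. Service 476; fixed 263; total 739.
{A, B, C, D, E}: service 332 + fixed 1039 = 1371
No other subset beats 710.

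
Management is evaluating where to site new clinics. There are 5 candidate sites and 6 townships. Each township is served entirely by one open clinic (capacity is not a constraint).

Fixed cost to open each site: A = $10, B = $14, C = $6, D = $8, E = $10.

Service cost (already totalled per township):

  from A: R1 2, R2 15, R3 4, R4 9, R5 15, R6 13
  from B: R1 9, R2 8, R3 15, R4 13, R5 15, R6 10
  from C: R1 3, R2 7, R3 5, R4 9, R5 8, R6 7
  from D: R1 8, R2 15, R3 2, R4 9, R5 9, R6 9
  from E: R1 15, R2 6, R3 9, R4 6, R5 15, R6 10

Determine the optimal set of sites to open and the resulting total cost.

For any fixed open set, each township goes to its cheapest open site; total = fixed + service.
{C}: R1→C 3, R2→C 7, R3→C 5, R4→C 9, R5→C 8, R6→C 7. Service 39; fixed 6; total 45.
{C, D}: R1→C 3, R2→C 7, R3→D 2, R4→C 9, R5→C 8, R6→C 7. Service 36; fixed 14; total 50.
{C, E}: R1→C 3, R2→E 6, R3→C 5, R4→E 6, R5→C 8, R6→C 7. Service 35; fixed 16; total 51.
{A, B, C, D, E}: R1→A 2, R2→E 6, R3→D 2, R4→E 6, R5→C 8, R6→C 7. Service 31; fixed 48; total 79.
No other subset beats 45.

Open C only; minimum total cost 45.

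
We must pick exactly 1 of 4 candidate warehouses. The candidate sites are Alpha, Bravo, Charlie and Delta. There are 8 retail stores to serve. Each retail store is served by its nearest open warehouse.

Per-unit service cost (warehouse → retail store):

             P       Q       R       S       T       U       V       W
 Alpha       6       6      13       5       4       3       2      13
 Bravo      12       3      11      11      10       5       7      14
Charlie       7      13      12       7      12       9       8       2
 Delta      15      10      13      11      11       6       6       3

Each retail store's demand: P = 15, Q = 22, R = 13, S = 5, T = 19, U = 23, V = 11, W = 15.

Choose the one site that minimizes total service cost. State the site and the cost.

Choose Alpha only; total service cost 778.

With exactly 1 open, each retail store uses its cheapest among the chosen.
{Alpha}: P→Alpha 6·15=90, Q→Alpha 6·22=132, R→Alpha 13·13=169, S→Alpha 5·5=25, T→Alpha 4·19=76, U→Alpha 3·23=69, V→Alpha 2·11=22, W→Alpha 13·15=195. Service cost 778.
{Bravo}: service cost 1036
{Delta}: service cost 1127
Among all 4 size-1 choices, {Alpha} is lowest.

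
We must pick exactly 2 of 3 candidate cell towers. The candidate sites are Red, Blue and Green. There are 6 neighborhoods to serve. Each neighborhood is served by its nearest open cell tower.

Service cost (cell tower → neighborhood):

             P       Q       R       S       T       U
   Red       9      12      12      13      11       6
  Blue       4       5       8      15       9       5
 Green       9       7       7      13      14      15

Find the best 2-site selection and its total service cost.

Choose Blue and Green; total service cost 43.

With exactly 2 open, each neighborhood uses its cheapest among the chosen.
{Blue, Green}: P→Blue 4, Q→Blue 5, R→Green 7, S→Green 13, T→Blue 9, U→Blue 5. Service cost 43.
{Red, Blue}: service cost 44
{Red, Green}: service cost 53
Among all 3 size-2 choices, {Blue, Green} is lowest.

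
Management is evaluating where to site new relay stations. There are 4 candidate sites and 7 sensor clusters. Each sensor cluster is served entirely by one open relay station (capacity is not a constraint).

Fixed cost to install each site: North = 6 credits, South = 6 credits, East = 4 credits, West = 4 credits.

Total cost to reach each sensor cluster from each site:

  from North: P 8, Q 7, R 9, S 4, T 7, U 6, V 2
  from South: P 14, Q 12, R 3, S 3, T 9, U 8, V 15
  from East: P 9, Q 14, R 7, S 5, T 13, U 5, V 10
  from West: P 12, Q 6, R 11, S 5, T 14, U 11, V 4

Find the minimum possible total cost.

For any fixed open set, each sensor cluster goes to its cheapest open site; total = fixed + service.
{North, South}: P→North 8, Q→North 7, R→South 3, S→South 3, T→North 7, U→North 6, V→North 2. Service 36; fixed 12; total 48.
{North}: P→North 8, Q→North 7, R→North 9, S→North 4, T→North 7, U→North 6, V→North 2. Service 43; fixed 6; total 49.
{North, East}: P→North 8, Q→North 7, R→East 7, S→North 4, T→North 7, U→East 5, V→North 2. Service 40; fixed 10; total 50.
{North, South, East, West}: service 34 + fixed 20 = 54
(All 15 nonempty subsets were checked; North and South is lowest.)

Minimum total cost: 48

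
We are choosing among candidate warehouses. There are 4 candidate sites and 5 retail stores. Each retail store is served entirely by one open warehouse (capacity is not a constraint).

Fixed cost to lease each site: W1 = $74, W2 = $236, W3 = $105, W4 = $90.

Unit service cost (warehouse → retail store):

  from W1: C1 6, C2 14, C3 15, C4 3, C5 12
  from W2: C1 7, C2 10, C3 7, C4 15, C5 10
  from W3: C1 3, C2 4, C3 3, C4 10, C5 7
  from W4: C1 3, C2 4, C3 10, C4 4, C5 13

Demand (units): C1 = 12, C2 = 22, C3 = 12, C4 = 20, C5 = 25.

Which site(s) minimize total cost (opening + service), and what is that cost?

Open W1 and W3; minimum total cost 574.

For any fixed open set, each retail store goes to its cheapest open site; total = fixed + service.
{W1, W3}: C1→W3 3·12=36, C2→W3 4·22=88, C3→W3 3·12=36, C4→W1 3·20=60, C5→W3 7·25=175. Service 395; fixed 179; total 574.
{W3, W4}: service 415 + fixed 195 = 610
{W3}: service 535 + fixed 105 = 640
{W1, W2, W3, W4}: service 395 + fixed 505 = 900
No other subset beats 574.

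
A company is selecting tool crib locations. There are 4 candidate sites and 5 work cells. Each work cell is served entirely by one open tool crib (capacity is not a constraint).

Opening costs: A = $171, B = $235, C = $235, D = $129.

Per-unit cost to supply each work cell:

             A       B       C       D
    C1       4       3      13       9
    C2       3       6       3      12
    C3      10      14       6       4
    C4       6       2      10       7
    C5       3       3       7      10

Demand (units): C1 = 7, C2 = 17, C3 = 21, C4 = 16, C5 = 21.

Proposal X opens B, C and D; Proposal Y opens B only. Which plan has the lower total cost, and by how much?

Proposal Y is cheaper by 103.

Proposal X: {B, C, D}: C1→B 3·7=21, C2→C 3·17=51, C3→D 4·21=84, C4→B 2·16=32, C5→B 3·21=63. Service 251; fixed 599; total 850.
Proposal Y: {B}: C1→B 3·7=21, C2→B 6·17=102, C3→B 14·21=294, C4→B 2·16=32, C5→B 3·21=63. Service 512; fixed 235; total 747.
Difference: |850 − 747| = 103.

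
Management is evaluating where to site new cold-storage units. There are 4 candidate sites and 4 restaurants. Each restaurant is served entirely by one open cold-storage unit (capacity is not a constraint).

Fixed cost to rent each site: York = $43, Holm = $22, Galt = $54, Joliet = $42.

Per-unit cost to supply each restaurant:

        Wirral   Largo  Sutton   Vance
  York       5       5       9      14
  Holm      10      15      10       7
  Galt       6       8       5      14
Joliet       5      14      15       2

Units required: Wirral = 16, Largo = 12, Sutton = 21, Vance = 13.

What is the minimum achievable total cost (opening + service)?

Minimum total cost: 403

For any fixed open set, each restaurant goes to its cheapest open site; total = fixed + service.
{Galt, Joliet}: Wirral→Joliet 5·16=80, Largo→Galt 8·12=96, Sutton→Galt 5·21=105, Vance→Joliet 2·13=26. Service 307; fixed 96; total 403.
{York, Galt, Joliet}: Wirral→York 5·16=80, Largo→York 5·12=60, Sutton→Galt 5·21=105, Vance→Joliet 2·13=26. Service 271; fixed 139; total 410.
{Holm, Galt, Joliet}: Wirral→Joliet 5·16=80, Largo→Galt 8·12=96, Sutton→Galt 5·21=105, Vance→Joliet 2·13=26. Service 307; fixed 118; total 425.
{York, Holm, Galt, Joliet}: service 271 + fixed 161 = 432
No other subset beats 403.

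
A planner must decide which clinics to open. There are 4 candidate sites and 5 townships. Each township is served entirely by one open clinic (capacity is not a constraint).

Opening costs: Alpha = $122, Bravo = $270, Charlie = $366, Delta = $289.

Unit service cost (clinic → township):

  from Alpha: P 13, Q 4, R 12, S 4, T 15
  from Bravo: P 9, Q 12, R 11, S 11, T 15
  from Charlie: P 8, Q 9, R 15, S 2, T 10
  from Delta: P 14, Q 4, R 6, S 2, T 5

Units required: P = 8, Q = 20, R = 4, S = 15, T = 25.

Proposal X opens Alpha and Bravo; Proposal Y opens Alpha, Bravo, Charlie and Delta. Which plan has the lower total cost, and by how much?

Proposal X: {Alpha, Bravo}: P→Bravo 9·8=72, Q→Alpha 4·20=80, R→Bravo 11·4=44, S→Alpha 4·15=60, T→Alpha 15·25=375. Service 631; fixed 392; total 1023.
Proposal Y: {Alpha, Bravo, Charlie, Delta}: P→Charlie 8·8=64, Q→Alpha 4·20=80, R→Delta 6·4=24, S→Charlie 2·15=30, T→Delta 5·25=125. Service 323; fixed 1047; total 1370.
Difference: |1023 − 1370| = 347.

Proposal X is cheaper by 347.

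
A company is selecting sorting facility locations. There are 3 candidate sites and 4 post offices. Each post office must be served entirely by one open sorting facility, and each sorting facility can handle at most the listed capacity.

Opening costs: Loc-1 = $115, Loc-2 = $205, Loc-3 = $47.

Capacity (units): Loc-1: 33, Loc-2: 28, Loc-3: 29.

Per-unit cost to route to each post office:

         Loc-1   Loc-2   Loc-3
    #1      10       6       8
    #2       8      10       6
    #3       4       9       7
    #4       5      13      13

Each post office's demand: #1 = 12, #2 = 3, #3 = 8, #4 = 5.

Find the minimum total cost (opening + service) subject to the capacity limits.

Minimum total cost: 282

Open {Loc-3}: #1→Loc-3 8·12=96, #2→Loc-3 6·3=18, #3→Loc-3 7·8=56, #4→Loc-3 13·5=65.
Loads: Loc-3 carries 28/29. Service 235; fixed 47; total 282.
Next best feasible plan costs 316.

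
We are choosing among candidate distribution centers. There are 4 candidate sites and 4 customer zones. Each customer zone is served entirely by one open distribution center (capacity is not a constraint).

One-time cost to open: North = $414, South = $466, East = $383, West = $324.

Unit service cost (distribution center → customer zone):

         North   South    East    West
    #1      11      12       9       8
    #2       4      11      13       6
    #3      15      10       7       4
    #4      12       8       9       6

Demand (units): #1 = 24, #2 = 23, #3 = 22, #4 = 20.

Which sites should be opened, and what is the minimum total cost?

For any fixed open set, each customer zone goes to its cheapest open site; total = fixed + service.
{West}: #1→West 8·24=192, #2→West 6·23=138, #3→West 4·22=88, #4→West 6·20=120. Service 538; fixed 324; total 862.
{North, West}: service 492 + fixed 738 = 1230
{East}: #1→East 9·24=216, #2→East 13·23=299, #3→East 7·22=154, #4→East 9·20=180. Service 849; fixed 383; total 1232.
{North, South, East, West}: service 492 + fixed 1587 = 2079
No other subset beats 862.

Open West only; minimum total cost 862.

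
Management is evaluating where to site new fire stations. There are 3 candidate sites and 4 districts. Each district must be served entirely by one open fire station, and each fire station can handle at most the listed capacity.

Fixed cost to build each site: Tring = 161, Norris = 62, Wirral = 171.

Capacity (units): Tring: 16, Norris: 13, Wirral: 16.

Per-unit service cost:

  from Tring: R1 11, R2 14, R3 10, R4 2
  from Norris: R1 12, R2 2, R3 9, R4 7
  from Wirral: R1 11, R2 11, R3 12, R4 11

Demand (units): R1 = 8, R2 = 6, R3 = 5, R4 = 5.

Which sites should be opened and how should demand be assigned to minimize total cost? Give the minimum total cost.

Minimum total cost: 378

Open {Tring, Norris}: R1→Tring 11·8=88, R2→Norris 2·6=12, R3→Norris 9·5=45, R4→Tring 2·5=10.
Loads: Tring carries 13/16, Norris carries 11/13. Service 155; fixed 223; total 378.
Next best feasible plan costs 408.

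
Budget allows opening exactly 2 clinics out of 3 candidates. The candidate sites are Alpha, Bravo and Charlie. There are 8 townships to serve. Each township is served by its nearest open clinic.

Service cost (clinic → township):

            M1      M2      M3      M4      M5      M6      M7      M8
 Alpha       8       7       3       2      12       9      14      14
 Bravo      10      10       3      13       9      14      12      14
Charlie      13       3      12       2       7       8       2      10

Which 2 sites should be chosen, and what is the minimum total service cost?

Choose Alpha and Charlie; total service cost 43.

With exactly 2 open, each township uses its cheapest among the chosen.
{Alpha, Charlie}: M1→Alpha 8, M2→Charlie 3, M3→Alpha 3, M4→Alpha 2, M5→Charlie 7, M6→Charlie 8, M7→Charlie 2, M8→Charlie 10. Service cost 43.
{Bravo, Charlie}: service cost 45
{Alpha, Bravo}: service cost 64
Among all 3 size-2 choices, {Alpha, Charlie} is lowest.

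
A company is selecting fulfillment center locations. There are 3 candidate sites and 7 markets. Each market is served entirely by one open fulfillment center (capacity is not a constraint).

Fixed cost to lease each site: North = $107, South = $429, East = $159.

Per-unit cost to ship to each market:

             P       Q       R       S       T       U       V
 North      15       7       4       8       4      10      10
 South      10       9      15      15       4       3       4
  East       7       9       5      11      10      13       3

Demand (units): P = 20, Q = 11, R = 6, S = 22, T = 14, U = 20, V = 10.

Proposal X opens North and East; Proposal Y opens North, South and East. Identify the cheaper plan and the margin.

Proposal X is cheaper by 289.

Proposal X: {North, East}: P→East 7·20=140, Q→North 7·11=77, R→North 4·6=24, S→North 8·22=176, T→North 4·14=56, U→North 10·20=200, V→East 3·10=30. Service 703; fixed 266; total 969.
Proposal Y: {North, South, East}: P→East 7·20=140, Q→North 7·11=77, R→North 4·6=24, S→North 8·22=176, T→North 4·14=56, U→South 3·20=60, V→East 3·10=30. Service 563; fixed 695; total 1258.
Difference: |969 − 1258| = 289.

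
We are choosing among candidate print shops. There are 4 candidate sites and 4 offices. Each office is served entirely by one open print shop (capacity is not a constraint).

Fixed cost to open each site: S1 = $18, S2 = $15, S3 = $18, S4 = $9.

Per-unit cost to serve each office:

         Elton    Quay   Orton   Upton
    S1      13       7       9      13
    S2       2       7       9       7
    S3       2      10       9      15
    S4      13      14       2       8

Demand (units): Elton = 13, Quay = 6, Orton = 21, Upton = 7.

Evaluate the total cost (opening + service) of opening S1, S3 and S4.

Each office is assigned to its cheapest site among the open ones.
{S1, S3, S4}: Elton→S3 2·13=26, Quay→S1 7·6=42, Orton→S4 2·21=42, Upton→S4 8·7=56. Service 166; fixed 45; total 211.

Total cost: 211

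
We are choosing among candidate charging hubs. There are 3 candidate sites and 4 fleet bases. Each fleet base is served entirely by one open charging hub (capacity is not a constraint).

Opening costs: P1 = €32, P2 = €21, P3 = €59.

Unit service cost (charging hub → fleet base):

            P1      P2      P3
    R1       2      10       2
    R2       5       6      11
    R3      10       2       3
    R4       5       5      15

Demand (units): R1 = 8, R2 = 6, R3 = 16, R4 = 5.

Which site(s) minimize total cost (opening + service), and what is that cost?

For any fixed open set, each fleet base goes to its cheapest open site; total = fixed + service.
{P1, P2}: R1→P1 2·8=16, R2→P1 5·6=30, R3→P2 2·16=32, R4→P1 5·5=25. Service 103; fixed 53; total 156.
{P2, P3}: R1→P3 2·8=16, R2→P2 6·6=36, R3→P2 2·16=32, R4→P2 5·5=25. Service 109; fixed 80; total 189.
{P2}: service 173 + fixed 21 = 194
{P1, P2, P3}: R1→P1 2·8=16, R2→P1 5·6=30, R3→P2 2·16=32, R4→P1 5·5=25. Service 103; fixed 112; total 215.
No other subset beats 156.

Open P1 and P2; minimum total cost 156.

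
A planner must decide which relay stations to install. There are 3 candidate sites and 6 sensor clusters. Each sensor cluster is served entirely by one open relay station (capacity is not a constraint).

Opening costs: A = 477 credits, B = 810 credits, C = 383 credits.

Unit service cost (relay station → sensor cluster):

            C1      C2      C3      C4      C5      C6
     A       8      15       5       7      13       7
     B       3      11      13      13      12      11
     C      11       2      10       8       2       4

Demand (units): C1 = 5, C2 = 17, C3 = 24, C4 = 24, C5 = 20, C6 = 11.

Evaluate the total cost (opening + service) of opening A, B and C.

Each sensor cluster is assigned to its cheapest site among the open ones.
{A, B, C}: C1→B 3·5=15, C2→C 2·17=34, C3→A 5·24=120, C4→A 7·24=168, C5→C 2·20=40, C6→C 4·11=44. Service 421; fixed 1670; total 2091.

Total cost: 2091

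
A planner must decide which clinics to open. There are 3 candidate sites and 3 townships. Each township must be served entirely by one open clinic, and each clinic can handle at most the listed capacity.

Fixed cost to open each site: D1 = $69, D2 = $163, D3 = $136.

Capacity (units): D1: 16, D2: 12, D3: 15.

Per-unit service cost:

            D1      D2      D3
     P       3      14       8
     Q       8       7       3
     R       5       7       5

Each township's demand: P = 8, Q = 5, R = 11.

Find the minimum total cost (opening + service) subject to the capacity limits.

Minimum total cost: 324

Open {D1, D3}: P→D1 3·8=24, Q→D1 8·5=40, R→D3 5·11=55.
Loads: D1 carries 13/16, D3 carries 11/15. Service 119; fixed 205; total 324.
Next best feasible plan costs 339.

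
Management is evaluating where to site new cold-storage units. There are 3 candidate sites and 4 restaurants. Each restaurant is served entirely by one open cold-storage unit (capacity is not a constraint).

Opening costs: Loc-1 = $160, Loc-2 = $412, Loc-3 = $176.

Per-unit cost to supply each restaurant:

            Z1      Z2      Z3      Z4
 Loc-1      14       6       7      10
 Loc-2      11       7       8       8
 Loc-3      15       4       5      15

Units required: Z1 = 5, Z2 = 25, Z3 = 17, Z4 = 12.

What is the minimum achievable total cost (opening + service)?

Minimum total cost: 616

For any fixed open set, each restaurant goes to its cheapest open site; total = fixed + service.
{Loc-3}: Z1→Loc-3 15·5=75, Z2→Loc-3 4·25=100, Z3→Loc-3 5·17=85, Z4→Loc-3 15·12=180. Service 440; fixed 176; total 616.
{Loc-1}: service 459 + fixed 160 = 619
{Loc-1, Loc-3}: service 375 + fixed 336 = 711
{Loc-1, Loc-2, Loc-3}: service 336 + fixed 748 = 1084
(All 7 nonempty subsets were checked; Loc-3 only is lowest.)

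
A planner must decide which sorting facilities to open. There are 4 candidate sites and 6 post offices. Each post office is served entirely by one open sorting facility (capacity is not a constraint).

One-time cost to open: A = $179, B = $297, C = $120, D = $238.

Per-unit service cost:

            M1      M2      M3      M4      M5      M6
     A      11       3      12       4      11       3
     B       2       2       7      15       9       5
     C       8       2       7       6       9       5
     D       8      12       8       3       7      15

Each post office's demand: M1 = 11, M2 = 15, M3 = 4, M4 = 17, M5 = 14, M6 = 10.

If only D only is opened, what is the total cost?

Each post office is assigned to its cheapest site among the open ones.
{D}: M1→D 8·11=88, M2→D 12·15=180, M3→D 8·4=32, M4→D 3·17=51, M5→D 7·14=98, M6→D 15·10=150. Service 599; fixed 238; total 837.

Total cost: 837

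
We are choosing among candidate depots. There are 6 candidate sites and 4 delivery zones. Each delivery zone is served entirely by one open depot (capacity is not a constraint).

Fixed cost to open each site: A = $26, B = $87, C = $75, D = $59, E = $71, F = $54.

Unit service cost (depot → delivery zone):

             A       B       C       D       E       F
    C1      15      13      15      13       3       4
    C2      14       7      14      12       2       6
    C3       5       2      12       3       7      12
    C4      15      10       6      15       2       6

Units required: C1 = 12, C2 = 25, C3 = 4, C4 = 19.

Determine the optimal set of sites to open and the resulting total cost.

Open E only; minimum total cost 223.

For any fixed open set, each delivery zone goes to its cheapest open site; total = fixed + service.
{E}: C1→E 3·12=36, C2→E 2·25=50, C3→E 7·4=28, C4→E 2·19=38. Service 152; fixed 71; total 223.
{A, E}: service 144 + fixed 97 = 241
{D, E}: service 136 + fixed 130 = 266
{A, B, C, D, E, F}: service 132 + fixed 372 = 504
No other subset beats 223.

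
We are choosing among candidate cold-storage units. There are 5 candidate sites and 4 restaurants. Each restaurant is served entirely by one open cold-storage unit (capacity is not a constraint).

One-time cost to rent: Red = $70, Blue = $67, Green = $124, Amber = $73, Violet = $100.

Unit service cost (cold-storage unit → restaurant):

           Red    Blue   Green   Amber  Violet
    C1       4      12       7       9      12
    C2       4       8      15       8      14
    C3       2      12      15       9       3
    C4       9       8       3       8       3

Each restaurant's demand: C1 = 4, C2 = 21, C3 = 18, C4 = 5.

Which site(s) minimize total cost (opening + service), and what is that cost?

Open Red only; minimum total cost 251.

For any fixed open set, each restaurant goes to its cheapest open site; total = fixed + service.
{Red}: C1→Red 4·4=16, C2→Red 4·21=84, C3→Red 2·18=36, C4→Red 9·5=45. Service 181; fixed 70; total 251.
{Red, Blue}: service 176 + fixed 137 = 313
{Red, Amber}: C1→Red 4·4=16, C2→Red 4·21=84, C3→Red 2·18=36, C4→Amber 8·5=40. Service 176; fixed 143; total 319.
{Red, Blue, Green, Amber, Violet}: service 151 + fixed 434 = 585
No other subset beats 251.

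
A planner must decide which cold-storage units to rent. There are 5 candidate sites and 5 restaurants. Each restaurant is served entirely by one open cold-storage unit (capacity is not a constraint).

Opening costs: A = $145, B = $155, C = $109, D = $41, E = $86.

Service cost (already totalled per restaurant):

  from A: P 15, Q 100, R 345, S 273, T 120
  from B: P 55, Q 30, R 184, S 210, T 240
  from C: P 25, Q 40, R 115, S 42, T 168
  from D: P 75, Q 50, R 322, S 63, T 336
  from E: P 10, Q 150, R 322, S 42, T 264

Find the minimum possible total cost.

For any fixed open set, each restaurant goes to its cheapest open site; total = fixed + service.
{C}: P→C 25, Q→C 40, R→C 115, S→C 42, T→C 168. Service 390; fixed 109; total 499.
{C, D}: P→C 25, Q→C 40, R→C 115, S→C 42, T→C 168. Service 390; fixed 150; total 540.
{C, E}: P→E 10, Q→C 40, R→C 115, S→C 42, T→C 168. Service 375; fixed 195; total 570.
{A, B, C, D, E}: P→E 10, Q→B 30, R→C 115, S→C 42, T→A 120. Service 317; fixed 536; total 853.
No other subset beats 499.

Minimum total cost: 499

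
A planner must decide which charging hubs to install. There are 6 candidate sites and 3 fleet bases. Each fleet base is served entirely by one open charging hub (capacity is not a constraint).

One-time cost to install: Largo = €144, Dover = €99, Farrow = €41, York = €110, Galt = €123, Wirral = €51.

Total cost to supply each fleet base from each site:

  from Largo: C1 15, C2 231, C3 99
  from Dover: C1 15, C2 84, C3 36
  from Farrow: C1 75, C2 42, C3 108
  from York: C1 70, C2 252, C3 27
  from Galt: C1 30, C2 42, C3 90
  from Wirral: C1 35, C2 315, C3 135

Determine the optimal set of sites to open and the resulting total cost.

Open Dover and Farrow; minimum total cost 233.

For any fixed open set, each fleet base goes to its cheapest open site; total = fixed + service.
{Dover, Farrow}: C1→Dover 15, C2→Farrow 42, C3→Dover 36. Service 93; fixed 140; total 233.
{Dover}: C1→Dover 15, C2→Dover 84, C3→Dover 36. Service 135; fixed 99; total 234.
{Farrow}: C1→Farrow 75, C2→Farrow 42, C3→Farrow 108. Service 225; fixed 41; total 266.
{Largo, Dover, Farrow, York, Galt, Wirral}: service 84 + fixed 568 = 652
No other subset beats 233.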